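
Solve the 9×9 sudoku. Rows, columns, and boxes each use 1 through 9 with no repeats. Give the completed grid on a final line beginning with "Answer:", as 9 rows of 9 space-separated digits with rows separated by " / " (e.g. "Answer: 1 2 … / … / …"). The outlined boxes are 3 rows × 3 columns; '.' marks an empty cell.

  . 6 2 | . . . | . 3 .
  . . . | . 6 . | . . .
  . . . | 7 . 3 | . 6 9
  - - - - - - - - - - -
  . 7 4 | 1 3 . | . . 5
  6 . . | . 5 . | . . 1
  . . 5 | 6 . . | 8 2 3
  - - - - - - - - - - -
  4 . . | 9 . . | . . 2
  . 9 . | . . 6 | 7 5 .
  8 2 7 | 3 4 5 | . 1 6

Step 1. [r4c6∈{2,8,9}] 8 has one home in row 4: r4c6. So r4c6=8.
Step 2. [r6c6∈{4,7,9}] r6c6 is the only open cell in row 6 admitting 4 ⇒ r6c6=4.
Step 3. [r7c2∈{1,3,5}] in row 7, 5 fits only at r7c2. So r7c2=5.
Step 4. [r4c8∈{9}] r4c8 has the single candidate 9. So r4c8=9.
Step 5. [r5c7∈{4}] nothing but 4 survives at r5c7. So r5c7=4.
Step 6. [r2c8∈{4,7,8}] across col 8, 4 lands solely at r2c8 ⇒ r2c8=4.
Step 7. [r6c5∈{7,9}] in row 6, 7 fits only at r6c5. So r6c5=7.
Step 8. [r1c5∈{1,8,9}] in col 5, 9 fits only at r1c5, so r1c5=9.
Step 9. [r1c6∈{1}] r1c6 is down to just 1, so r1c6=1.
Step 10. [r2c6∈{2}] r2c6 has the single candidate 2 ⇒ r2c6=2.
Step 11. [r3c5∈{8}] only 8 remains possible at r3c5. So r3c5=8.
Step 12. [r3c3∈{1}] r3c3 is down to just 1 ⇒ r3c3=1.
Step 13. [r8c3∈{3}] r8c3 has the single candidate 3, so r8c3=3.
Step 14. [r1c7∈{5}] r1c7's peers cover all but 5, so r1c7=5.
Step 15. [r2c1∈{3,5,7,9}] r2c1 is the only open cell in col 1 admitting 3. So r2c1=3.
Step 16. [r2c2∈{8}] r2c2's peers cover all but 8 ⇒ r2c2=8.
Step 17. [r1c9∈{7,8}] in row 1, 8 fits only at r1c9 ⇒ r1c9=8.
Step 18. [r6c1∈{1,9}] in row 6, 9 fits only at r6c1 ⇒ r6c1=9.
Step 19. [r8c5∈{1,2}] across col 5, 2 lands solely at r8c5, so r8c5=2.
Step 20. [r7c5∈{1}] nothing but 1 survives at r7c5, so r7c5=1.
Step 21. [r5c2∈{3}] only 3 remains possible at r5c2 ⇒ r5c2=3.
Step 22. [r6c2∈{1}] r6c2 has the single candidate 1 ⇒ r6c2=1.
Step 23. [r5c3∈{8}] r5c3 is down to just 8. So r5c3=8.
Step 24. [r7c7∈{3}] nothing but 3 survives at r7c7. So r7c7=3.
Step 25. [r4c7∈{6}] nothing but 6 survives at r4c7 ⇒ r4c7=6.
Step 26. [r1c4∈{4}] nothing but 4 survives at r1c4. So r1c4=4.
Step 27. [r2c9∈{7}] r2c9's peers cover all but 7 ⇒ r2c9=7.
Step 28. [r7c6∈{7}] r7c6 is down to just 7. So r7c6=7.
Step 29. [r2c4∈{5}] r2c4's peers cover all but 5. So r2c4=5.
Step 30. [r5c8∈{7}] only 7 remains possible at r5c8, so r5c8=7.
Step 31. [r4c1∈{2}] nothing but 2 survives at r4c1 ⇒ r4c1=2.
Step 32. [r2c7∈{1}] r2c7's peers cover all but 1 ⇒ r2c7=1.
Step 33. [r8c9∈{4}] only 4 remains possible at r8c9. So r8c9=4.
Step 34. [r3c1∈{5}] r3c1 is down to just 5 ⇒ r3c1=5.
Step 35. [r8c1∈{1}] nothing but 1 survives at r8c1 ⇒ r8c1=1.
Step 36. [r7c8∈{8}] r7c8's peers cover all but 8, so r7c8=8.
Step 37. [r1c1∈{7}] r1c1's peers cover all but 7 ⇒ r1c1=7.
Step 38. [r5c4∈{2}] r5c4 has the single candidate 2, so r5c4=2.
Step 39. [r3c7∈{2}] only 2 remains possible at r3c7 ⇒ r3c7=2.
Step 40. [r5c6∈{9}] only 9 remains possible at r5c6. So r5c6=9.
Step 41. [r3c2∈{4}] only 4 remains possible at r3c2. So r3c2=4.
Step 42. [r7c3∈{6}] r7c3 is down to just 6. So r7c3=6.
Step 43. [r2c3∈{9}] only 9 remains possible at r2c3, so r2c3=9.
Step 44. [r9c7∈{9}] only 9 remains possible at r9c7, so r9c7=9.
Step 45. [r8c4∈{8}] only 8 remains possible at r8c4 ⇒ r8c4=8.

Answer: 7 6 2 4 9 1 5 3 8 / 3 8 9 5 6 2 1 4 7 / 5 4 1 7 8 3 2 6 9 / 2 7 4 1 3 8 6 9 5 / 6 3 8 2 5 9 4 7 1 / 9 1 5 6 7 4 8 2 3 / 4 5 6 9 1 7 3 8 2 / 1 9 3 8 2 6 7 5 4 / 8 2 7 3 4 5 9 1 6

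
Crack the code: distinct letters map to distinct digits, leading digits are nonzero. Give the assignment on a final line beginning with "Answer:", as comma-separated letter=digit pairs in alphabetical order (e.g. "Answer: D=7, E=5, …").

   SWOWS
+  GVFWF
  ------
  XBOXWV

Step 1. [col 1: S + F ≡ V (mod 10)] no forcing yet in column 1 (carry-in 0); V=8 is free and consistent — try it ⇒ V=8.
Step 2. [X] the sum has 6 digits but both addends have 5; that extra leading digit X is the final carry, namely 1. So X=1.
Step 3. [col 1: S + F ≡ V (mod 10)] F=2 is one option consistent with column 1 (S + F ≡ V (mod 10), carry-in 0) — take it. So F=2.
Step 4. [col 1: S + F ≡ V (mod 10)] from column 1 (F=2, V=8, carry-in 0, digits 1,2,8 already taken and all letters distinct): S must equal 6 ⇒ S=6.
Step 5. [col 2: W + W ≡ W (mod 10)] from column 2 (nothing yet, carry-in 0, digits 1,2,6,8 already taken and all letters distinct): W must equal 0 ⇒ W=0.
Step 6. [col 3: O + F ≡ X (mod 10)] from column 3 (F=2, X=1, carry-in 0, digits 0,1,2,6,8 already taken and all letters distinct): O must equal 9 ⇒ O=9.
Step 7. [col 5: S + G ≡ B (mod 10)] in column 5 we have S+G≡B with carry-in 0; given S=6 and digits 0,1,2,6,8,9 already taken and all letters distinct, that pins G to 7 ⇒ G=7.
Step 8. [col 5: S + G ≡ B (mod 10)] from column 5 (S=6, G=7, carry-in 0, digits 0,1,2,6,7,8,9 already taken and all letters distinct): B must equal 3. So B=3.

Answer: B=3, F=2, G=7, O=9, S=6, V=8, W=0, X=1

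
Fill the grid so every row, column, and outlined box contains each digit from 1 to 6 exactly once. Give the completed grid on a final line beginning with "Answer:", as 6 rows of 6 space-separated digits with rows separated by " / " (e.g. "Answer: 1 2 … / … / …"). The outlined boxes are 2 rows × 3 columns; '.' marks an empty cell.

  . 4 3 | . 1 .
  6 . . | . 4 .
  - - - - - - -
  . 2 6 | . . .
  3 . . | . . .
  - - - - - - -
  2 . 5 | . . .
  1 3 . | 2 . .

Step 1. [r3c1∈{4,5}] in col 1, 4 fits only at r3c1. So r3c1=4.
Step 2. [r4c2∈{1,5}] across box 3, 5 lands solely at r4c2, so r4c2=5.
Step 3. [r1c6∈{2,5,6}] 2 has one home in row 1: r1c6 ⇒ r1c6=2.
Step 4. [r1c4∈{5,6}] 6 has one home in row 1: r1c4 ⇒ r1c4=6.
Step 5. [r4c3∈{1}] r4c3 has the single candidate 1, so r4c3=1.
Step 6. [r4c4∈{4}] nothing but 4 survives at r4c4 ⇒ r4c4=4.
Step 7. [r5c6∈{1,3,4,6}] in row 5, 4 fits only at r5c6, so r5c6=4.
Step 8. [r3c6∈{1,3,5}] in col 6, 1 fits only at r3c6, so r3c6=1.
Step 9. [r2c6∈{3,5}] across col 6, 3 lands solely at r2c6 ⇒ r2c6=3.
Step 10. [r6c6∈{5,6}] 5 has one home in col 6: r6c6 ⇒ r6c6=5.
Step 11. [r6c5∈{6}] r6c5 has the single candidate 6, so r6c5=6.
Step 12. [r3c5∈{3,5}] in col 5, 5 fits only at r3c5, so r3c5=5.
Step 13. [r5c5∈{3}] only 3 remains possible at r5c5. So r5c5=3.
Step 14. [r4c5∈{2}] r4c5 has the single candidate 2 ⇒ r4c5=2.
Step 15. [r2c3∈{2}] only 2 remains possible at r2c3, so r2c3=2.
Step 16. [r5c2∈{6}] r5c2 has the single candidate 6 ⇒ r5c2=6.
Step 17. [r5c4∈{1}] only 1 remains possible at r5c4 ⇒ r5c4=1.
Step 18. [r4c6∈{6}] r4c6's peers cover all but 6. So r4c6=6.
Step 19. [r6c3∈{4}] r6c3 has the single candidate 4. So r6c3=4.
Step 20. [r1c1∈{5}] r1c1 is down to just 5. So r1c1=5.
Step 21. [r2c4∈{5}] nothing but 5 survives at r2c4. So r2c4=5.
Step 22. [r3c4∈{3}] r3c4 has the single candidate 3, so r3c4=3.
Step 23. [r2c2∈{1}] r2c2 is down to just 1 ⇒ r2c2=1.

Answer: 5 4 3 6 1 2 / 6 1 2 5 4 3 / 4 2 6 3 5 1 / 3 5 1 4 2 6 / 2 6 5 1 3 4 / 1 3 4 2 6 5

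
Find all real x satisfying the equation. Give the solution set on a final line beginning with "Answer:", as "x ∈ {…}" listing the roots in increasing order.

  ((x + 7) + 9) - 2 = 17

Step 1. [((x + 7) + 9) - 2 = 17] peel the -2: add 2 from each side, so sub: (x + 7) + 9 = 19.
Step 2. [(x + 7) + 9 = 19] peel the +9: subtract 9 from each side. So sub: x + 7 = 10.
Step 3. [x + 7 = 10] subtract 7: x sits inside (… + 7) ⇒ sub: x = 3.

Answer: x ∈ {3}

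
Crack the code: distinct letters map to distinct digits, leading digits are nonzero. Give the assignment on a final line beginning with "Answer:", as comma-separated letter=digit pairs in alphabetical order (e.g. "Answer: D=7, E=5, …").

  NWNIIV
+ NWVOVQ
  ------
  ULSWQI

Step 1. [col 1: V + Q ≡ I (mod 10)] I=7 is one option consistent with column 1 (V + Q ≡ I (mod 10), carry-in 0) — take it. So I=7.
Step 2. [col 1: V + Q ≡ I (mod 10)] several values work for V in column 1 (V + Q ≡ I (mod 10), carry-in 0); try V=5. So V=5.
Step 3. [col 1: V + Q ≡ I (mod 10)] in column 1 we have V+Q≡I with carry-in 0; given V=5, I=7 and digits 5,7 already taken and all letters distinct, that pins Q to 2 ⇒ Q=2.
Step 4. [col 3: I + O ≡ W (mod 10)] several values work for W in column 3 (I + O ≡ W (mod 10), carry-in 1); try W=6. So W=6.
Step 5. [col 3: I + O ≡ W (mod 10)] column 3: given I=7, W=6, carry-in 1, and digits 2,5,6,7 already taken and all letters distinct, I+O≡W (mod 10) forces O=8. So O=8.
Step 6. [col 4: N + V ≡ S (mod 10)] S=0 is one option consistent with column 4 (N + V ≡ S (mod 10), carry-in 1) — take it, so S=0.
Step 7. [col 4: N + V ≡ S (mod 10)] from column 4 (V=5, S=0, carry-in 1, digits 0,2,5,6,7,8 already taken and all letters distinct): N must equal 4 ⇒ N=4.
Step 8. [col 5: W + W ≡ L (mod 10)] column 5: given W=6, carry-in 1, and digits 0,2,4,5,6,7,8 already taken and all letters distinct, W+W≡L (mod 10) forces L=3. So L=3.
Step 9. [col 6: N + N ≡ U (mod 10)] from column 6 (N=4, carry-in 1, digits 0,2,3,4,5,6,7,8 already taken and all letters distinct): U must equal 9, so U=9.

Answer: I=7, L=3, N=4, O=8, Q=2, S=0, U=9, V=5, W=6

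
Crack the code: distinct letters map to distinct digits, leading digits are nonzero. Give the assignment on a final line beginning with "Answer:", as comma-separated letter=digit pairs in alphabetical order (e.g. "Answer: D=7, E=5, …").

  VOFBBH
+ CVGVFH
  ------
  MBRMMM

Step 1. [col 1: H + H ≡ M (mod 10)] no forcing yet in column 1 (carry-in 0); M=8 is free and consistent — try it ⇒ M=8.
Step 2. [col 1: H + H ≡ M (mod 10)] several values work for H in column 1 (H + H ≡ M (mod 10), carry-in 0); try H=9, so H=9.
Step 3. [col 2: B + F ≡ M (mod 10)] F=4 is one option consistent with column 2 (B + F ≡ M (mod 10), carry-in 1) — take it. So F=4.
Step 4. [col 2: B + F ≡ M (mod 10)] column 2 reads B+F+carry(1)=M with F=4, M=8; with digits 4,8,9 already taken and all letters distinct, the only value for B is 3. So B=3.
Step 5. [col 3: B + V ≡ M (mod 10)] column 3 reads B+V+carry(0)=M with B=3, M=8; with digits 3,4,8,9 already taken and all letters distinct, the only value for V is 5. So V=5.
Step 6. [col 4: F + G ≡ R (mod 10)] column 4 (F + G ≡ R (mod 10), carry-in 0) doesn't pin R yet; pick R=0 and continue. So R=0.
Step 7. [col 4: F + G ≡ R (mod 10)] from column 4 (F=4, R=0, carry-in 0, digits 0,3,4,5,8,9 already taken and all letters distinct): G must equal 6, so G=6.
Step 8. [col 5: O + V ≡ B (mod 10)] column 5 reads O+V+carry(1)=B with V=5, B=3; with digits 0,3,4,5,6,8,9 already taken and all letters distinct, the only value for O is 7 ⇒ O=7.
Step 9. [col 6: V + C ≡ M (mod 10)] in column 6 we have V+C≡M with carry-in 1; given V=5, M=8 and digits 0,3,4,5,6,7,8,9 already taken and all letters distinct, that pins C to 2, so C=2.

Answer: B=3, C=2, F=4, G=6, H=9, M=8, O=7, R=0, V=5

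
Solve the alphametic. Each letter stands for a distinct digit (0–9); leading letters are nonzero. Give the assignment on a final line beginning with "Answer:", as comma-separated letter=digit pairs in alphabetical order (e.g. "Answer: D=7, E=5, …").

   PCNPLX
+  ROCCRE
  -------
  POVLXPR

Step 1. [col 1: X + E ≡ R (mod 10)] E=3 is one option consistent with column 1 (X + E ≡ R (mod 10), carry-in 0) — take it. So E=3.
Step 2. [col 1: X + E ≡ R (mod 10)] several values work for X in column 1 (X + E ≡ R (mod 10), carry-in 0); try X=6. So X=6.
Step 3. [col 1: X + E ≡ R (mod 10)] column 1 reads X+E+carry(0)=R with X=6, E=3; with digits 3,6 already taken and all letters distinct, the only value for R is 9 ⇒ R=9.
Step 4. [col 2: L + R ≡ P (mod 10)] column 2 (L + R ≡ P (mod 10), carry-in 0) doesn't pin L yet; pick L=2 and continue, so L=2.
Step 5. [col 2: L + R ≡ P (mod 10)] column 2 reads L+R+carry(0)=P with L=2, R=9; with digits 2,3,6,9 already taken and all letters distinct, the only value for P is 1, so P=1.
Step 6. [col 3: P + C ≡ X (mod 10)] in column 3 we have P+C≡X with carry-in 1; given P=1, X=6 and digits 1,2,3,6,9 already taken and all letters distinct, that pins C to 4. So C=4.
Step 7. [col 4: N + C ≡ L (mod 10)] from column 4 (C=4, L=2, carry-in 0, digits 1,2,3,4,6,9 already taken and all letters distinct): N must equal 8 ⇒ N=8.
Step 8. [col 5: C + O ≡ V (mod 10)] V=5 is one option consistent with column 5 (C + O ≡ V (mod 10), carry-in 1) — take it, so V=5.
Step 9. [col 5: C + O ≡ V (mod 10)] in column 5 we have C+O≡V with carry-in 1; given C=4, V=5 and digits 1,2,3,4,5,6,8,9 already taken and all letters distinct, that pins O to 0, so O=0.

Answer: C=4, E=3, L=2, N=8, O=0, P=1, R=9, V=5, X=6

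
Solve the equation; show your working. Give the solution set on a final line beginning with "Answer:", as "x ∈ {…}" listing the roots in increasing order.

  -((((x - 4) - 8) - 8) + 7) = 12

Step 1. [-((((x - 4) - 8) - 8) + 7) = 12] flip signs both sides ⇒ neg: (((x - 4) - 8) - 8) + 7 = -12.
Step 2. [(((x - 4) - 8) - 8) + 7 = -12] 7 comes off first (subtract 7), so sub: ((x - 4) - 8) - 8 = -19.
Step 3. [((x - 4) - 8) - 8 = -19] the outer -8 inverts by adding 8, so sub: (x - 4) - 8 = -11.
Step 4. [(x - 4) - 8 = -11] the outer -8 inverts by adding 8. So sub: x - 4 = -3.
Step 5. [x - 4 = -3] add 4: x sits inside (… - 4), so sub: x = 1.

Answer: x ∈ {1}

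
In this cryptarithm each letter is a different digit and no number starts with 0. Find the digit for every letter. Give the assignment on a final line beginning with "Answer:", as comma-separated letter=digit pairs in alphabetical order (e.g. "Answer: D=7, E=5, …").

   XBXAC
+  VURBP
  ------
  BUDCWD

Step 1. [B] adding two 5-digit numbers gives at most 5+1 digits, and here it does — B is that final carry and must be 1 ⇒ B=1.
Step 2. [col 1: C + P ≡ D (mod 10)] column 1 (C + P ≡ D (mod 10), carry-in 0) doesn't pin D yet; pick D=4 and continue. So D=4.
Step 3. [col 1: C + P ≡ D (mod 10)] C=9 is one option consistent with column 1 (C + P ≡ D (mod 10), carry-in 0) — take it, so C=9.
Step 4. [col 1: C + P ≡ D (mod 10)] from column 1 (C=9, D=4, carry-in 0, digits 1,4,9 already taken and all letters distinct): P must equal 5 ⇒ P=5.
Step 5. [col 2: A + B ≡ W (mod 10)] no forcing yet in column 2 (carry-in 1); W=0 is free and consistent — try it ⇒ W=0.
Step 6. [col 2: A + B ≡ W (mod 10)] from column 2 (B=1, W=0, carry-in 1, digits 0,1,4,5,9 already taken and all letters distinct): A must equal 8, so A=8.
Step 7. [col 3: X + R ≡ C (mod 10)] R=2 is one option consistent with column 3 (X + R ≡ C (mod 10), carry-in 1) — take it. So R=2.
Step 8. [col 3: X + R ≡ C (mod 10)] in column 3 we have X+R≡C with carry-in 1; given R=2, C=9 and digits 0,1,2,4,5,8,9 already taken and all letters distinct, that pins X to 6, so X=6.
Step 9. [col 4: B + U ≡ D (mod 10)] in column 4 we have B+U≡D with carry-in 0; given B=1, D=4 and digits 0,1,2,4,5,6,8,9 already taken and all letters distinct, that pins U to 3, so U=3.
Step 10. [col 5: X + V ≡ U (mod 10)] column 5 reads X+V+carry(0)=U with X=6, U=3; with digits 0,1,2,3,4,5,6,8,9 already taken and all letters distinct, the only value for V is 7 ⇒ V=7.

Answer: A=8, B=1, C=9, D=4, P=5, R=2, U=3, V=7, W=0, X=6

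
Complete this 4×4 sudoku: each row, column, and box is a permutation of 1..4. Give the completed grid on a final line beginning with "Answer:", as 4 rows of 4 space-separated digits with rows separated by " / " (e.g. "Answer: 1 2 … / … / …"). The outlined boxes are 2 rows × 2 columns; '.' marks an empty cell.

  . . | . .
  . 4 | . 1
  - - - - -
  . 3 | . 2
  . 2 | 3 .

Step 1. [r4c1∈{1,4}] across row 4, 1 lands solely at r4c1, so r4c1=1.
Step 2. [r4c4∈{4}] only 4 remains possible at r4c4, so r4c4=4.
Step 3. [r2c3∈{2}] r2c3 is down to just 2 ⇒ r2c3=2.
Step 4. [r2c1∈{3}] only 3 remains possible at r2c1, so r2c1=3.
Step 5. [r3c1∈{4}] nothing but 4 survives at r3c1. So r3c1=4.
Step 6. [r3c3∈{1}] only 1 remains possible at r3c3 ⇒ r3c3=1.
Step 7. [r1c1∈{2}] only 2 remains possible at r1c1, so r1c1=2.
Step 8. [r1c2∈{1}] r1c2's peers cover all but 1 ⇒ r1c2=1.
Step 9. [r1c4∈{3}] nothing but 3 survives at r1c4, so r1c4=3.
Step 10. [r1c3∈{4}] r1c3 is down to just 4. So r1c3=4.

Answer: 2 1 4 3 / 3 4 2 1 / 4 3 1 2 / 1 2 3 4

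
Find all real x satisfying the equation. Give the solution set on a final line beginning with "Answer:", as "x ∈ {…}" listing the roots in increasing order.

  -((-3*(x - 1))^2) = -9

Step 1. [-((-3*(x - 1))^2) = -9] LHS negated; negate both sides ⇒ neg: (-3*(x - 1))^2 = 9.
Step 2. [(-3*(x - 1))^2 = 9] √ both sides: 9 ≥ 0 gives two branches. So sqrt: -3*(x - 1) = 3 or -3.
Step 3. [-3*(x - 1) = 3 or -3] -3 out front; divide by -3 ⇒ div: x - 1 = -1 or 1.
Step 4. [x - 1 = -1 or 1] the outer -1 inverts by adding 1. So sub: x = 0 or 2.

Answer: x ∈ {0, 2}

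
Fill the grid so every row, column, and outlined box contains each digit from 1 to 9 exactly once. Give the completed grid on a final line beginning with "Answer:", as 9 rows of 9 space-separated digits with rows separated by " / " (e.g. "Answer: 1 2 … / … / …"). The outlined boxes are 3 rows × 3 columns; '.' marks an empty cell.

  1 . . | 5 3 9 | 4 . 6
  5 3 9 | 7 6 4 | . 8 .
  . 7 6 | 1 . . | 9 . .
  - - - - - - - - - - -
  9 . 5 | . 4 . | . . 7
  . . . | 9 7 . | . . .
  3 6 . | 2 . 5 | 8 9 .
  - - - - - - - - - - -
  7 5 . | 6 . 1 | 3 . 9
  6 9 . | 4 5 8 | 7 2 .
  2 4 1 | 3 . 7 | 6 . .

Step 1. [r5c7∈{1,2,5}] across col 7, 5 lands solely at r5c7 ⇒ r5c7=5.
Step 2. [r8c9∈{1}] nothing but 1 survives at r8c9, so r8c9=1.
Step 3. [r2c9∈{2}] only 2 remains possible at r2c9, so r2c9=2.
Step 4. [r6c9∈{4}] r6c9 has the single candidate 4, so r6c9=4.
Step 5. [r5c9∈{3}] only 3 remains possible at r5c9. So r5c9=3.
Step 6. [r5c3∈{2,4,8}] col 3 places 4 nowhere but r5c3. So r5c3=4.
Step 7. [r5c2∈{1,2,8}] in row 5, 2 fits only at r5c2 ⇒ r5c2=2.
Step 8. [r4c2∈{1,8}] across col 2, 1 lands solely at r4c2 ⇒ r4c2=1.
Step 9. [r1c2∈{8}] r1c2 is down to just 8 ⇒ r1c2=8.
Step 10. [r3c9∈{5}] r3c9 has the single candidate 5, so r3c9=5.
Step 11. [r4c8∈{6}] r4c8 has the single candidate 6. So r4c8=6.
Step 12. [r3c5∈{2,8}] across row 3, 8 lands solely at r3c5 ⇒ r3c5=8.
Step 13. [r5c1∈{8}] r5c1 is down to just 8. So r5c1=8.
Step 14. [r4c7∈{2}] r4c7 has the single candidate 2, so r4c7=2.
Step 15. [r1c3∈{2}] r1c3 has the single candidate 2. So r1c3=2.
Step 16. [r9c9∈{8}] nothing but 8 survives at r9c9, so r9c9=8.
Step 17. [r5c8∈{1}] r5c8's peers cover all but 1. So r5c8=1.
Step 18. [r2c7∈{1}] r2c7 is down to just 1. So r2c7=1.
Step 19. [r3c8∈{3}] r3c8 is down to just 3. So r3c8=3.
Step 20. [r1c8∈{7}] r1c8 is down to just 7, so r1c8=7.
Step 21. [r8c3∈{3}] nothing but 3 survives at r8c3 ⇒ r8c3=3.
Step 22. [r9c8∈{5}] nothing but 5 survives at r9c8 ⇒ r9c8=5.
Step 23. [r6c3∈{7}] only 7 remains possible at r6c3, so r6c3=7.
Step 24. [r5c6∈{6}] r5c6's peers cover all but 6. So r5c6=6.
Step 25. [r7c3∈{8}] nothing but 8 survives at r7c3, so r7c3=8.
Step 26. [r3c6∈{2}] only 2 remains possible at r3c6 ⇒ r3c6=2.
Step 27. [r4c6∈{3}] r4c6 has the single candidate 3, so r4c6=3.
Step 28. [r3c1∈{4}] r3c1 is down to just 4 ⇒ r3c1=4.
Step 29. [r7c5∈{2}] r7c5 has the single candidate 2, so r7c5=2.
Step 30. [r6c5∈{1}] r6c5 has the single candidate 1, so r6c5=1.
Step 31. [r7c8∈{4}] r7c8's peers cover all but 4, so r7c8=4.
Step 32. [r4c4∈{8}] r4c4 is down to just 8 ⇒ r4c4=8.
Step 33. [r9c5∈{9}] only 9 remains possible at r9c5. So r9c5=9.

Answer: 1 8 2 5 3 9 4 7 6 / 5 3 9 7 6 4 1 8 2 / 4 7 6 1 8 2 9 3 5 / 9 1 5 8 4 3 2 6 7 / 8 2 4 9 7 6 5 1 3 / 3 6 7 2 1 5 8 9 4 / 7 5 8 6 2 1 3 4 9 / 6 9 3 4 5 8 7 2 1 / 2 4 1 3 9 7 6 5 8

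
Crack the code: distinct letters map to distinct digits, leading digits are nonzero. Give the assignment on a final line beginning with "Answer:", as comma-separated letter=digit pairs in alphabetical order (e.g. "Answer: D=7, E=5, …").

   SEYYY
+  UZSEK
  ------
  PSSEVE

Step 1. [P] the sum has 6 digits but both addends have 5; that extra leading digit P is the final carry, namely 1, so P=1.
Step 2. [col 1: Y + K ≡ E (mod 10)] E=8 is one option consistent with column 1 (Y + K ≡ E (mod 10), carry-in 0) — take it. So E=8.
Step 3. [col 1: Y + K ≡ E (mod 10)] column 1 (Y + K ≡ E (mod 10), carry-in 0) doesn't pin K yet; pick K=6 and continue ⇒ K=6.
Step 4. [col 1: Y + K ≡ E (mod 10)] column 1 reads Y+K+carry(0)=E with K=6, E=8; with digits 1,6,8 already taken and all letters distinct, the only value for Y is 2. So Y=2.
Step 5. [col 2: Y + E ≡ V (mod 10)] column 2 reads Y+E+carry(0)=V with Y=2, E=8; with digits 1,2,6,8 already taken and all letters distinct, the only value for V is 0, so V=0.
Step 6. [col 3: Y + S ≡ E (mod 10)] in column 3 we have Y+S≡E with carry-in 1; given Y=2, E=8 and digits 0,1,2,6,8 already taken and all letters distinct, that pins S to 5 ⇒ S=5.
Step 7. [col 4: E + Z ≡ S (mod 10)] column 4 reads E+Z+carry(0)=S with E=8, S=5; with digits 0,1,2,5,6,8 already taken and all letters distinct, the only value for Z is 7. So Z=7.
Step 8. [col 5: S + U ≡ S (mod 10)] column 5 reads S+U+carry(1)=S with S=5; with digits 0,1,2,5,6,7,8 already taken and all letters distinct, the only value for U is 9. So U=9.

Answer: E=8, K=6, P=1, S=5, U=9, V=0, Y=2, Z=7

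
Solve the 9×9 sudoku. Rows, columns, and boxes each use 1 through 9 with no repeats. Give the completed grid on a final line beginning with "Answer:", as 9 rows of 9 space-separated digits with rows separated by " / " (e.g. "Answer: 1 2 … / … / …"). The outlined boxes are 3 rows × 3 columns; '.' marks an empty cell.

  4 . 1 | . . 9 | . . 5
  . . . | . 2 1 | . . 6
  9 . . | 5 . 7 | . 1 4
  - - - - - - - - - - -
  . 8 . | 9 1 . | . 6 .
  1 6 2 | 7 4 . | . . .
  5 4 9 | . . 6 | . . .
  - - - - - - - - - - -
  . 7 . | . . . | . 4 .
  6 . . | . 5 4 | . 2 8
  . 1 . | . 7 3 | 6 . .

Step 1. [r8c3∈{3}] r8c3 has the single candidate 3, so r8c3=3.
Step 2. [r8c7∈{1,7,9}] r8c7 is the only open cell in row 8 admitting 7. So r8c7=7.
Step 3. [r1c8∈{3,7,8}] in row 1, 7 fits only at r1c8, so r1c8=7.
Step 4. [r9c9∈{9}] r9c9 has the single candidate 9. So r9c9=9.
Step 5. [r5c9∈{3}] nothing but 3 survives at r5c9, so r5c9=3.
Step 6. [r2c8∈{3,8,9}] in col 8, 3 fits only at r2c8 ⇒ r2c8=3.
Step 7. [r6c8∈{8}] r6c8's peers cover all but 8 ⇒ r6c8=8.
Step 8. [r4c3∈{7}] only 7 remains possible at r4c3 ⇒ r4c3=7.
Step 9. [r4c9∈{2}] r4c9 is down to just 2 ⇒ r4c9=2.
Step 10. [r7c6∈{2,8}] across col 6, 2 lands solely at r7c6. So r7c6=2.
Step 11. [r9c4∈{8}] r9c4 is down to just 8, so r9c4=8.
Step 12. [r9c8∈{5}] r9c8 has the single candidate 5, so r9c8=5.
Step 13. [r7c9∈{1}] r7c9 has the single candidate 1 ⇒ r7c9=1.
Step 14. [r6c5∈{3}] only 3 remains possible at r6c5. So r6c5=3.
Step 15. [r7c1∈{8}] r7c1's peers cover all but 8, so r7c1=8.
Step 16. [r1c4∈{3,6}] across col 4, 3 lands solely at r1c4 ⇒ r1c4=3.
Step 17. [r1c5∈{6,8}] in row 1, 6 fits only at r1c5 ⇒ r1c5=6.
Step 18. [r1c7∈{2,8}] across row 1, 8 lands solely at r1c7, so r1c7=8.
Step 19. [r4c6∈{5}] r4c6's peers cover all but 5, so r4c6=5.
Step 20. [r2c3∈{5,8}] across row 2, 8 lands solely at r2c3 ⇒ r2c3=8.
Step 21. [r1c2∈{2}] nothing but 2 survives at r1c2. So r1c2=2.
Step 22. [r5c8∈{9}] nothing but 9 survives at r5c8, so r5c8=9.
Step 23. [r4c1∈{3}] nothing but 3 survives at r4c1, so r4c1=3.
Step 24. [r8c4∈{1}] only 1 remains possible at r8c4, so r8c4=1.
Step 25. [r3c3∈{6}] r3c3 has the single candidate 6, so r3c3=6.
Step 26. [r9c1∈{2}] r9c1 is down to just 2. So r9c1=2.
Step 27. [r2c4∈{4}] r2c4 is down to just 4 ⇒ r2c4=4.
Step 28. [r2c7∈{9}] nothing but 9 survives at r2c7, so r2c7=9.
Step 29. [r3c2∈{3}] r3c2 has the single candidate 3. So r3c2=3.
Step 30. [r2c2∈{5}] r2c2 has the single candidate 5 ⇒ r2c2=5.
Step 31. [r7c3∈{5}] nothing but 5 survives at r7c3 ⇒ r7c3=5.
Step 32. [r6c9∈{7}] r6c9's peers cover all but 7. So r6c9=7.
Step 33. [r3c5∈{8}] r3c5 is down to just 8 ⇒ r3c5=8.
Step 34. [r7c7∈{3}] nothing but 3 survives at r7c7, so r7c7=3.
Step 35. [r7c4∈{6}] r7c4 has the single candidate 6 ⇒ r7c4=6.
Step 36. [r7c5∈{9}] only 9 remains possible at r7c5 ⇒ r7c5=9.
Step 37. [r6c7∈{1}] r6c7's peers cover all but 1 ⇒ r6c7=1.
Step 38. [r5c6∈{8}] nothing but 8 survives at r5c6. So r5c6=8.
Step 39. [r5c7∈{5}] only 5 remains possible at r5c7. So r5c7=5.
Step 40. [r8c2∈{9}] r8c2 is down to just 9, so r8c2=9.
Step 41. [r4c7∈{4}] r4c7 has the single candidate 4, so r4c7=4.
Step 42. [r2c1∈{7}] r2c1 has the single candidate 7. So r2c1=7.
Step 43. [r9c3∈{4}] only 4 remains possible at r9c3 ⇒ r9c3=4.
Step 44. [r6c4∈{2}] r6c4's peers cover all but 2 ⇒ r6c4=2.
Step 45. [r3c7∈{2}] r3c7's peers cover all but 2, so r3c7=2.

Answer: 4 2 1 3 6 9 8 7 5 / 7 5 8 4 2 1 9 3 6 / 9 3 6 5 8 7 2 1 4 / 3 8 7 9 1 5 4 6 2 / 1 6 2 7 4 8 5 9 3 / 5 4 9 2 3 6 1 8 7 / 8 7 5 6 9 2 3 4 1 / 6 9 3 1 5 4 7 2 8 / 2 1 4 8 7 3 6 5 9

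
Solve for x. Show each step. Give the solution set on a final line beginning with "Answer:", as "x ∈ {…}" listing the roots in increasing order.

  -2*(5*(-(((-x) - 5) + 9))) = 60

Step 1. [-2*(5*(-(((-x) - 5) + 9))) = 60] LHS = -2·(…); ÷-2 both sides, so div: 5*(-(((-x) - 5) + 9)) = -30.
Step 2. [5*(-(((-x) - 5) + 9)) = -30] divide by the outer 5, so div: -(((-x) - 5) + 9) = -6.
Step 3. [-(((-x) - 5) + 9) = -6] leading − — multiply by −1. So neg: ((-x) - 5) + 9 = 6.
Step 4. [((-x) - 5) + 9 = 6] peel the +9: subtract 9 from each side ⇒ sub: (-x) - 5 = -3.
Step 5. [(-x) - 5 = -3] the outer -5 inverts by adding 5 ⇒ sub: -x = 2.
Step 6. [-x = 2] LHS negated; negate both sides ⇒ neg: x = -2.

Answer: x ∈ {-2}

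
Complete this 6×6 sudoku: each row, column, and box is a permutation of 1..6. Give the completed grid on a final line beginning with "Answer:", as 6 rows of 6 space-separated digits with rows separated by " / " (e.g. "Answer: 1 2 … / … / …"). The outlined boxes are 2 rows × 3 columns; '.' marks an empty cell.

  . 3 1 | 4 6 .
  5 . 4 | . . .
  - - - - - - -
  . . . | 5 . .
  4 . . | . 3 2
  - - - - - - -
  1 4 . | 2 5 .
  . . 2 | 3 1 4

Step 1. [r4c4∈{1,6}] 6 has one home in col 4: r4c4. So r4c4=6.
Step 2. [r6c1∈{6}] nothing but 6 survives at r6c1, so r6c1=6.
Step 3. [r3c3∈{3,6}] col 3 places 6 nowhere but r3c3 ⇒ r3c3=6.
Step 4. [r3c6∈{1}] r3c6's peers cover all but 1 ⇒ r3c6=1.
Step 5. [r3c2∈{2}] r3c2's peers cover all but 2. So r3c2=2.
Step 6. [r6c2∈{5}] r6c2 has the single candidate 5, so r6c2=5.
Step 7. [r2c5∈{2}] r2c5's peers cover all but 2 ⇒ r2c5=2.
Step 8. [r5c6∈{6}] only 6 remains possible at r5c6. So r5c6=6.
Step 9. [r4c2∈{1}] r4c2 has the single candidate 1. So r4c2=1.
Step 10. [r4c3∈{5}] only 5 remains possible at r4c3. So r4c3=5.
Step 11. [r2c6∈{3}] r2c6 is down to just 3 ⇒ r2c6=3.
Step 12. [r3c1∈{3}] r3c1 is down to just 3 ⇒ r3c1=3.
Step 13. [r1c1∈{2}] r1c1 is down to just 2 ⇒ r1c1=2.
Step 14. [r5c3∈{3}] r5c3 is down to just 3, so r5c3=3.
Step 15. [r2c2∈{6}] r2c2 has the single candidate 6. So r2c2=6.
Step 16. [r2c4∈{1}] r2c4 is down to just 1, so r2c4=1.
Step 17. [r1c6∈{5}] nothing but 5 survives at r1c6 ⇒ r1c6=5.
Step 18. [r3c5∈{4}] r3c5 has the single candidate 4, so r3c5=4.

Answer: 2 3 1 4 6 5 / 5 6 4 1 2 3 / 3 2 6 5 4 1 / 4 1 5 6 3 2 / 1 4 3 2 5 6 / 6 5 2 3 1 4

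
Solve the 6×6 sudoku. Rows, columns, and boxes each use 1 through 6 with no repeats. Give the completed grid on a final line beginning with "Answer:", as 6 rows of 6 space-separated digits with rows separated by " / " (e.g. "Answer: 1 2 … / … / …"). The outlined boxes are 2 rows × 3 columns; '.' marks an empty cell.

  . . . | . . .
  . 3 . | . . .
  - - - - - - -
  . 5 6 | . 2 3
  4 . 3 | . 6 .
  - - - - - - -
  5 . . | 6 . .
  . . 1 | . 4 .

Step 1. [r3c1∈{1}] r3c1 has the single candidate 1. So r3c1=1.
Step 2. [r1c2∈{1,2,4,6}] col 2 places 1 nowhere but r1c2. So r1c2=1.
Step 3. [r5c5∈{1,3}] row 5 places 3 nowhere but r5c5. So r5c5=3.
Step 4. [r1c5∈{5}] r1c5 has the single candidate 5, so r1c5=5.
Step 5. [r5c6∈{1,2}] row 5 places 1 nowhere but r5c6. So r5c6=1.
Step 6. [r5c2∈{2,4}] col 2 places 4 nowhere but r5c2 ⇒ r5c2=4.
Step 7. [r5c3∈{2}] nothing but 2 survives at r5c3 ⇒ r5c3=2.
Step 8. [r1c3∈{4}] r1c3 has the single candidate 4, so r1c3=4.
Step 9. [r2c6∈{2,4,6}] in col 6, 4 fits only at r2c6 ⇒ r2c6=4.
Step 10. [r2c1∈{2,6}] in row 2, 6 fits only at r2c1. So r2c1=6.
Step 11. [r2c4∈{1,2}] in row 2, 2 fits only at r2c4, so r2c4=2.
Step 12. [r4c6∈{5}] r4c6's peers cover all but 5 ⇒ r4c6=5.
Step 13. [r2c5∈{1}] nothing but 1 survives at r2c5, so r2c5=1.
Step 14. [r4c4∈{1}] only 1 remains possible at r4c4, so r4c4=1.
Step 15. [r6c1∈{3}] nothing but 3 survives at r6c1 ⇒ r6c1=3.
Step 16. [r6c6∈{2}] nothing but 2 survives at r6c6. So r6c6=2.
Step 17. [r1c4∈{3}] r1c4's peers cover all but 3, so r1c4=3.
Step 18. [r1c1∈{2}] only 2 remains possible at r1c1 ⇒ r1c1=2.
Step 19. [r6c2∈{6}] r6c2's peers cover all but 6, so r6c2=6.
Step 20. [r1c6∈{6}] r1c6 has the single candidate 6, so r1c6=6.
Step 21. [r6c4∈{5}] nothing but 5 survives at r6c4. So r6c4=5.
Step 22. [r4c2∈{2}] r4c2 is down to just 2 ⇒ r4c2=2.
Step 23. [r3c4∈{4}] nothing but 4 survives at r3c4 ⇒ r3c4=4.
Step 24. [r2c3∈{5}] r2c3 is down to just 5 ⇒ r2c3=5.

Answer: 2 1 4 3 5 6 / 6 3 5 2 1 4 / 1 5 6 4 2 3 / 4 2 3 1 6 5 / 5 4 2 6 3 1 / 3 6 1 5 4 2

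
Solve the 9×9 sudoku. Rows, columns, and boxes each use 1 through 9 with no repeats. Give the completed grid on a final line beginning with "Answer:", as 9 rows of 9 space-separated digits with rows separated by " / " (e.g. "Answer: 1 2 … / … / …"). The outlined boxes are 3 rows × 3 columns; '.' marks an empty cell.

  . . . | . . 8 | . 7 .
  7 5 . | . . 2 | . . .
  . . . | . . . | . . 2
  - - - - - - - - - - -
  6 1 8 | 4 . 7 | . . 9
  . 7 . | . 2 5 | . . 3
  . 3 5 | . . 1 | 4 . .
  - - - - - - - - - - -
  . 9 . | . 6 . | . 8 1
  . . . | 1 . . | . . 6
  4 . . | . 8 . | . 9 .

Step 1. [r3c6∈{3,4,6,9}] 6 has one home in col 6: r3c6. So r3c6=6.
Step 2. [r9c6∈{3}] r9c6 has the single candidate 3, so r9c6=3.
Step 3. [r6c5∈{9}] r6c5's peers cover all but 9 ⇒ r6c5=9.
Step 4. [r8c8∈{2,3,4,5}] box 9 places 4 nowhere but r8c8 ⇒ r8c8=4.
Step 5. [r9c3∈{1,2,6,7}] row 9 places 1 nowhere but r9c3. So r9c3=1.
Step 6. [r6c1∈{2}] r6c1 is down to just 2. So r6c1=2.
Step 7. [r5c3∈{4,9}] r5c3 is the only open cell in row 5 admitting 4, so r5c3=4.
Step 8. [r6c8∈{6}] r6c8's peers cover all but 6 ⇒ r6c8=6.
Step 9. [r4c5∈{3}] only 3 remains possible at r4c5 ⇒ r4c5=3.
Step 10. [r5c8∈{1}] r5c8's peers cover all but 1. So r5c8=1.
Step 11. [r2c8∈{3}] nothing but 3 survives at r2c8 ⇒ r2c8=3.
Step 12. [r3c8∈{5}] nothing but 5 survives at r3c8, so r3c8=5.
Step 13. [r9c9∈{5,7}] col 9 places 5 nowhere but r9c9, so r9c9=5.
Step 14. [r5c7∈{8}] r5c7 is down to just 8 ⇒ r5c7=8.
Step 15. [r2c4∈{9}] nothing but 9 survives at r2c4 ⇒ r2c4=9.
Step 16. [r1c9∈{4}] r1c9's peers cover all but 4. So r1c9=4.
Step 17. [r2c3∈{6}] r2c3 is down to just 6. So r2c3=6.
Step 18. [r2c7∈{1}] r2c7's peers cover all but 1 ⇒ r2c7=1.
Step 19. [r3c7∈{9}] r3c7 is down to just 9. So r3c7=9.
Step 20. [r3c3∈{3}] nothing but 3 survives at r3c3 ⇒ r3c3=3.
Step 21. [r1c2∈{2}] nothing but 2 survives at r1c2, so r1c2=2.
Step 22. [r3c4∈{7}] r3c4's peers cover all but 7, so r3c4=7.
Step 23. [r8c5∈{5,7}] across col 5, 7 lands solely at r8c5 ⇒ r8c5=7.
Step 24. [r8c1∈{3,5,8}] 5 has one home in row 8: r8c1 ⇒ r8c1=5.
Step 25. [r7c4∈{2,5}] r7c4 is the only open cell in row 7 admitting 5. So r7c4=5.
Step 26. [r8c3∈{2}] only 2 remains possible at r8c3, so r8c3=2.
Step 27. [r7c7∈{2,3,7}] r7c7 is the only open cell in row 7 admitting 2, so r7c7=2.
Step 28. [r3c2∈{4,8}] across col 2, 4 lands solely at r3c2, so r3c2=4.
Step 29. [r3c5∈{1}] nothing but 1 survives at r3c5 ⇒ r3c5=1.
Step 30. [r1c1∈{1,9}] r1c1 is the only open cell in row 1 admitting 1. So r1c1=1.
Step 31. [r2c5∈{4}] r2c5 has the single candidate 4, so r2c5=4.
Step 32. [r7c1∈{3}] r7c1 is down to just 3, so r7c1=3.
Step 33. [r1c3∈{9}] r1c3 is down to just 9 ⇒ r1c3=9.
Step 34. [r9c4∈{2}] nothing but 2 survives at r9c4 ⇒ r9c4=2.
Step 35. [r1c4∈{3}] nothing but 3 survives at r1c4, so r1c4=3.
Step 36. [r9c2∈{6}] r9c2's peers cover all but 6. So r9c2=6.
Step 37. [r1c7∈{6}] r1c7 is down to just 6 ⇒ r1c7=6.
Step 38. [r4c8∈{2}] r4c8's peers cover all but 2, so r4c8=2.
Step 39. [r4c7∈{5}] nothing but 5 survives at r4c7, so r4c7=5.
Step 40. [r3c1∈{8}] r3c1 is down to just 8. So r3c1=8.
Step 41. [r8c2∈{8}] nothing but 8 survives at r8c2 ⇒ r8c2=8.
Step 42. [r5c4∈{6}] r5c4 has the single candidate 6, so r5c4=6.
Step 43. [r7c3∈{7}] only 7 remains possible at r7c3 ⇒ r7c3=7.
Step 44. [r9c7∈{7}] r9c7 has the single candidate 7. So r9c7=7.
Step 45. [r7c6∈{4}] r7c6's peers cover all but 4, so r7c6=4.
Step 46. [r5c1∈{9}] nothing but 9 survives at r5c1, so r5c1=9.
Step 47. [r8c6∈{9}] nothing but 9 survives at r8c6 ⇒ r8c6=9.
Step 48. [r8c7∈{3}] r8c7's peers cover all but 3 ⇒ r8c7=3.
Step 49. [r6c9∈{7}] only 7 remains possible at r6c9. So r6c9=7.
Step 50. [r1c5∈{5}] r1c5 has the single candidate 5 ⇒ r1c5=5.
Step 51. [r2c9∈{8}] r2c9 has the single candidate 8 ⇒ r2c9=8.
Step 52. [r6c4∈{8}] nothing but 8 survives at r6c4, so r6c4=8.

Answer: 1 2 9 3 5 8 6 7 4 / 7 5 6 9 4 2 1 3 8 / 8 4 3 7 1 6 9 5 2 / 6 1 8 4 3 7 5 2 9 / 9 7 4 6 2 5 8 1 3 / 2 3 5 8 9 1 4 6 7 / 3 9 7 5 6 4 2 8 1 / 5 8 2 1 7 9 3 4 6 / 4 6 1 2 8 3 7 9 5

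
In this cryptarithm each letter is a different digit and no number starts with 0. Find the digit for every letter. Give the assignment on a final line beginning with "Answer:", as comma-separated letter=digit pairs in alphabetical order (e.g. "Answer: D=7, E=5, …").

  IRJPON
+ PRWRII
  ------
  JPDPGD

Step 1. [col 1: N + I ≡ D (mod 10)] several values work for I in column 1 (N + I ≡ D (mod 10), carry-in 0); try I=4, so I=4.
Step 2. [col 1: N + I ≡ D (mod 10)] several values work for D in column 1 (N + I ≡ D (mod 10), carry-in 0); try D=3, so D=3.
Step 3. [col 1: N + I ≡ D (mod 10)] from column 1 (I=4, D=3, carry-in 0, digits 3,4 already taken and all letters distinct): N must equal 9. So N=9.
Step 4. [col 2: O + I ≡ G (mod 10)] no forcing yet in column 2 (carry-in 1); O=2 is free and consistent — try it. So O=2.
Step 5. [col 2: O + I ≡ G (mod 10)] column 2 reads O+I+carry(1)=G with O=2, I=4; with digits 2,3,4,9 already taken and all letters distinct, the only value for G is 7, so G=7.
Step 6. [col 3: P + R ≡ P (mod 10)] from column 3 (nothing yet, carry-in 0, digits 2,3,4,7,9 already taken and all letters distinct): R must equal 0 ⇒ R=0.
Step 7. [col 3: P + R ≡ P (mod 10)] P=1 is one option consistent with column 3 (P + R ≡ P (mod 10), carry-in 0) — take it, so P=1.
Step 8. [col 4: J + W ≡ D (mod 10)] column 4 (J + W ≡ D (mod 10), carry-in 0) doesn't pin J yet; pick J=5 and continue. So J=5.
Step 9. [col 4: J + W ≡ D (mod 10)] column 4 reads J+W+carry(0)=D with J=5, D=3; with digits 0,1,2,3,4,5,7,9 already taken and all letters distinct, the only value for W is 8. So W=8.

Answer: D=3, G=7, I=4, J=5, N=9, O=2, P=1, R=0, W=8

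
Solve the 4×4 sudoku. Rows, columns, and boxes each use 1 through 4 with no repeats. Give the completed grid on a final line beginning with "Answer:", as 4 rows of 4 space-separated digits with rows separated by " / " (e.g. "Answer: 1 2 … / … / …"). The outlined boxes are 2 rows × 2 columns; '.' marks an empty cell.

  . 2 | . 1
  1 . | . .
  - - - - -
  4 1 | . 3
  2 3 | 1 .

Step 1. [r1c3∈{3,4}] row 1 places 4 nowhere but r1c3 ⇒ r1c3=4.
Step 2. [r2c3∈{2,3}] in row 2, 3 fits only at r2c3 ⇒ r2c3=3.
Step 3. [r3c3∈{2}] r3c3 is down to just 2, so r3c3=2.
Step 4. [r1c1∈{3}] r1c1 has the single candidate 3, so r1c1=3.
Step 5. [r2c4∈{2}] only 2 remains possible at r2c4 ⇒ r2c4=2.
Step 6. [r2c2∈{4}] nothing but 4 survives at r2c2 ⇒ r2c2=4.
Step 7. [r4c4∈{4}] r4c4 has the single candidate 4 ⇒ r4c4=4.

Answer: 3 2 4 1 / 1 4 3 2 / 4 1 2 3 / 2 3 1 4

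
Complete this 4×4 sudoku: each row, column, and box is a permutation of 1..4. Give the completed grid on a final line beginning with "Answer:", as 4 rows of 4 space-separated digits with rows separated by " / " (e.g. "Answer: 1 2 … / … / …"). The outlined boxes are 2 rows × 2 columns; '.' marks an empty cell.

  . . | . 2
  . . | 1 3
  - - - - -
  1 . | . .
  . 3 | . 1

Step 1. [r1c3∈{4}] r1c3 is down to just 4. So r1c3=4.
Step 2. [r4c1∈{2,4}] 4 has one home in row 4: r4c1. So r4c1=4.
Step 3. [r3c2∈{2}] only 2 remains possible at r3c2 ⇒ r3c2=2.
Step 4. [r1c2∈{1}] r1c2 is down to just 1. So r1c2=1.
Step 5. [r4c3∈{2}] nothing but 2 survives at r4c3, so r4c3=2.
Step 6. [r3c3∈{3}] only 3 remains possible at r3c3, so r3c3=3.
Step 7. [r1c1∈{3}] r1c1 has the single candidate 3 ⇒ r1c1=3.
Step 8. [r3c4∈{4}] r3c4's peers cover all but 4 ⇒ r3c4=4.
Step 9. [r2c1∈{2}] nothing but 2 survives at r2c1. So r2c1=2.
Step 10. [r2c2∈{4}] r2c2's peers cover all but 4 ⇒ r2c2=4.

Answer: 3 1 4 2 / 2 4 1 3 / 1 2 3 4 / 4 3 2 1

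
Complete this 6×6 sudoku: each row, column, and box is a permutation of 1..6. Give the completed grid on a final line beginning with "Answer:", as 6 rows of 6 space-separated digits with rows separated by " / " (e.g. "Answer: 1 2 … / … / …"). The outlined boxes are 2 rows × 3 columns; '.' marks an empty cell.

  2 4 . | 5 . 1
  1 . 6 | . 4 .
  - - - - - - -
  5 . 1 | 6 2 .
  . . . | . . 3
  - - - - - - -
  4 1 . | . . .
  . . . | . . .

Step 1. [r6c1∈{3,6}] r6c1 is the only open cell in col 1 admitting 3. So r6c1=3.
Step 2. [r6c2∈{2,5,6}] in box 5, 6 fits only at r6c2. So r6c2=6.
Step 3. [r4c5∈{1,5}] in row 4, 5 fits only at r4c5. So r4c5=5.
Step 4. [r2c6∈{2}] r2c6 is down to just 2. So r2c6=2.
Step 5. [r2c4∈{3}] r2c4 is down to just 3, so r2c4=3.
Step 6. [r3c6∈{4}] nothing but 4 survives at r3c6. So r3c6=4.
Step 7. [r5c6∈{5,6}] r5c6 is the only open cell in col 6 admitting 6 ⇒ r5c6=6.
Step 8. [r5c4∈{2}] r5c4 is down to just 2 ⇒ r5c4=2.
Step 9. [r6c3∈{2,5}] across row 6, 2 lands solely at r6c3 ⇒ r6c3=2.
Step 10. [r4c4∈{1}] nothing but 1 survives at r4c4. So r4c4=1.
Step 11. [r4c3∈{4}] only 4 remains possible at r4c3, so r4c3=4.
Step 12. [r4c1∈{6}] r4c1 has the single candidate 6, so r4c1=6.
Step 13. [r1c3∈{3}] only 3 remains possible at r1c3. So r1c3=3.
Step 14. [r4c2∈{2}] r4c2 has the single candidate 2, so r4c2=2.
Step 15. [r6c4∈{4}] only 4 remains possible at r6c4. So r6c4=4.
Step 16. [r3c2∈{3}] r3c2's peers cover all but 3, so r3c2=3.
Step 17. [r6c6∈{5}] r6c6 has the single candidate 5. So r6c6=5.
Step 18. [r1c5∈{6}] r1c5's peers cover all but 6. So r1c5=6.
Step 19. [r6c5∈{1}] r6c5 has the single candidate 1 ⇒ r6c5=1.
Step 20. [r2c2∈{5}] nothing but 5 survives at r2c2 ⇒ r2c2=5.
Step 21. [r5c5∈{3}] only 3 remains possible at r5c5, so r5c5=3.
Step 22. [r5c3∈{5}] nothing but 5 survives at r5c3, so r5c3=5.

Answer: 2 4 3 5 6 1 / 1 5 6 3 4 2 / 5 3 1 6 2 4 / 6 2 4 1 5 3 / 4 1 5 2 3 6 / 3 6 2 4 1 5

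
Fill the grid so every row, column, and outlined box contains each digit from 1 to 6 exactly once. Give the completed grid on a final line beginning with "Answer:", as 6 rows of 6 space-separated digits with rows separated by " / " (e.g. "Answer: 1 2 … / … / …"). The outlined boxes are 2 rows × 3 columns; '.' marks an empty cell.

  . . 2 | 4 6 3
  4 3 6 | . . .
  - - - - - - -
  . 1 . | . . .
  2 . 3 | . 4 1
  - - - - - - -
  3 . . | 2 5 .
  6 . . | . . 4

Step 1. [r3c1∈{5}] r3c1's peers cover all but 5, so r3c1=5.
Step 2. [r4c4∈{5,6}] 5 has one home in row 4: r4c4. So r4c4=5.
Step 3. [r6c3∈{1,5}] across col 3, 5 lands solely at r6c3, so r6c3=5.
Step 4. [r3c4∈{3,6}] col 4 places 6 nowhere but r3c4, so r3c4=6.
Step 5. [r2c4∈{1}] only 1 remains possible at r2c4, so r2c4=1.
Step 6. [r2c5∈{2}] only 2 remains possible at r2c5. So r2c5=2.
Step 7. [r6c4∈{3}] only 3 remains possible at r6c4, so r6c4=3.
Step 8. [r5c2∈{4}] r5c2's peers cover all but 4. So r5c2=4.
Step 9. [r5c3∈{1}] r5c3 is down to just 1. So r5c3=1.
Step 10. [r5c6∈{6}] only 6 remains possible at r5c6 ⇒ r5c6=6.
Step 11. [r2c6∈{5}] nothing but 5 survives at r2c6, so r2c6=5.
Step 12. [r4c2∈{6}] r4c2 has the single candidate 6, so r4c2=6.
Step 13. [r6c2∈{2}] r6c2 is down to just 2. So r6c2=2.
Step 14. [r3c5∈{3}] r3c5 has the single candidate 3 ⇒ r3c5=3.
Step 15. [r6c5∈{1}] r6c5 is down to just 1. So r6c5=1.
Step 16. [r3c3∈{4}] only 4 remains possible at r3c3. So r3c3=4.
Step 17. [r3c6∈{2}] r3c6 has the single candidate 2, so r3c6=2.
Step 18. [r1c2∈{5}] r1c2's peers cover all but 5 ⇒ r1c2=5.
Step 19. [r1c1∈{1}] only 1 remains possible at r1c1, so r1c1=1.

Answer: 1 5 2 4 6 3 / 4 3 6 1 2 5 / 5 1 4 6 3 2 / 2 6 3 5 4 1 / 3 4 1 2 5 6 / 6 2 5 3 1 4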